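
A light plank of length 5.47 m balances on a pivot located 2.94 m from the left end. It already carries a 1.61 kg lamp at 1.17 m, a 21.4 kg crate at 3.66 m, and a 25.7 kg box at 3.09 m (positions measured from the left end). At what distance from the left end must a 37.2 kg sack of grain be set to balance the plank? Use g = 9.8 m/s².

x ≈ 2.5 m from the left end

Take moments about the pivot (at 2.94 m from the left end).
Lamp: 1.61 × 9.8 = 15.78 N down at 1.17 m → arm 1.77 m, τ = 15.78 × 1.77 = 27.93 N·m counterclockwise.
Crate: 21.4 × 9.8 = 209.7 N down at 3.66 m → arm 0.72 m, τ = 209.7 × 0.72 = 151 N·m clockwise.
Box: 25.7 × 9.8 = 251.9 N down at 3.09 m → arm 0.15 m, τ = 251.9 × 0.15 = 37.78 N·m clockwise.
Net moment of existing loads = 160.8 N·m clockwise.
The sack of grain weighs 37.2 × 9.8 = 364.6 N and must supply an equal counterclockwise moment, so its lever arm about the pivot is 160.8 / 364.6 = 0.441 m.
That puts it at 2.94 − 0.441 = 2.5 m from the left end.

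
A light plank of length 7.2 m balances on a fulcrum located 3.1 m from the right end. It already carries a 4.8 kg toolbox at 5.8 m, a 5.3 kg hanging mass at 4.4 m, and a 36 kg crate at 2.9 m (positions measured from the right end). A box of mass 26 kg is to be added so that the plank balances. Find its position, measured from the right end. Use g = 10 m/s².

x ≈ 2.61 m from the right end

Sum moments about the fulcrum (at 3.1 m from the right end) (the support reaction has zero arm there).
Toolbox: 4.8 × 10 = 48 N down at 5.8 m → arm 2.7 m, τ = 48 × 2.7 = 129.6 N·m counterclockwise.
Hanging mass: 5.3 × 10 = 53 N down at 4.4 m → arm 1.3 m, τ = 53 × 1.3 = 68.9 N·m counterclockwise.
Crate: 36 × 10 = 360 N down at 2.9 m → arm 0.2 m, τ = 360 × 0.2 = 72 N·m clockwise.
Net moment of existing loads = 126.5 N·m counterclockwise.
The box weighs 26 × 10 = 260 N and must supply an equal clockwise moment, so its lever arm about the fulcrum is 126.5 / 260 = 0.487 m.
That puts it at 3.1 − 0.487 = 2.61 m from the right end.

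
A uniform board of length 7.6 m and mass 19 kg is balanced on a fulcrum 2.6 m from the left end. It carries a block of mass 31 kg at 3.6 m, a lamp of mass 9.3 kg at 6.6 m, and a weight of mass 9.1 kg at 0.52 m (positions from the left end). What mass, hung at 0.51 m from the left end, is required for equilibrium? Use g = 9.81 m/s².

m ≈ 34.5 kg

Choose the fulcrum (at 2.6 m from the left end) as the axis so the support reaction has zero arm there.
Beam weight: 19 × 9.81 = 186.4 N down at 3.8 m → arm 1.2 m, τ = 186.4 × 1.2 = 223.7 N·m clockwise.
Block: 31 × 9.81 = 304.1 N down at 3.6 m → arm 1 m, τ = 304.1 × 1 = 304.1 N·m clockwise.
Lamp: 9.3 × 9.81 = 91.23 N down at 6.6 m → arm 4 m, τ = 91.23 × 4 = 364.9 N·m clockwise.
Weight: 9.1 × 9.81 = 89.27 N down at 0.52 m → arm 2.08 m, τ = 89.27 × 2.08 = 185.7 N·m counterclockwise.
Net moment of known loads = 707 N·m clockwise.
An unknown mass m at 0.51 m has arm 2.09 m; its moment is m·g·2.09 counterclockwise.
Balancing moments: m × 9.81 × 2.09 = 707, giving m = 707 / (9.81 × 2.09) = 34.5 kg.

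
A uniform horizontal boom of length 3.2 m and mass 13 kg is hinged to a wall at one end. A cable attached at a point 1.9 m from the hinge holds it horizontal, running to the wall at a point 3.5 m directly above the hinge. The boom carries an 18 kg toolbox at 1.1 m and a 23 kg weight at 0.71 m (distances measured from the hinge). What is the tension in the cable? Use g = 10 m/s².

T ≈ 341 N

About the hinge:
Beam weight: 13 × 10 = 130 N down at 1.6 m → arm 1.6 m, τ = 130 × 1.6 = 208 N·m clockwise.
Toolbox: 18 × 10 = 180 N down at 1.1 m → arm 1.1 m, τ = 180 × 1.1 = 198 N·m clockwise.
Weight: 23 × 10 = 230 N down at 0.71 m → arm 0.71 m, τ = 230 × 0.71 = 163.3 N·m clockwise.
Total clockwise load moment = 569.3 N·m.
The cable tension T acts at 1.9 m; only its component perpendicular to the boom, T sinθ, produces torque. sinθ = h/√(h²+d²) = 3.5/√(3.5²+1.9²) = 0.8789.
Setting net torque to zero: T × 1.9 × 0.8789 = 569.3 → T = 569.3 / 1.67 = 341 N.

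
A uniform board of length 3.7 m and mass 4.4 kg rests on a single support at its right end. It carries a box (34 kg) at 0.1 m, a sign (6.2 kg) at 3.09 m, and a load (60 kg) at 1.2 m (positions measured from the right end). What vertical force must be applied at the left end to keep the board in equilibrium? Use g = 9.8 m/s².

Take moments about the right end.
Beam weight: 4.4 × 9.8 = 43.12 N down at 1.85 m → arm 1.85 m, τ = 43.12 × 1.85 = 79.77 N·m counterclockwise.
Box: 34 × 9.8 = 333.2 N down at 0.1 m → arm 0.1 m, τ = 333.2 × 0.1 = 33.32 N·m counterclockwise.
Sign: 6.2 × 9.8 = 60.76 N down at 3.09 m → arm 3.09 m, τ = 60.76 × 3.09 = 187.7 N·m counterclockwise.
Load: 60 × 9.8 = 588 N down at 1.2 m → arm 1.2 m, τ = 588 × 1.2 = 705.6 N·m counterclockwise.
Net moment of the loads = 1006 N·m counterclockwise.
The upward force F acts at the left end, arm 3.7 m, giving F × 3.7 clockwise.
Στ = 0 ⇒ F × 3.7 = 1006 ⇒ F = 1006 / 3.7 = 272 N.

F ≈ 272 N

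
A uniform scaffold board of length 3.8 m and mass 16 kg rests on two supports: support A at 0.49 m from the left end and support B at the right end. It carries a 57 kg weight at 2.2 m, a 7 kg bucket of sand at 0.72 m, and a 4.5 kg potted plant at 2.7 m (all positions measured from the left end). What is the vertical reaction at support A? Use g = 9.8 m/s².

R_A ≈ 439 N

Choose support B as the axis so its reaction then has zero moment arm.
Beam weight: 16 × 9.8 = 156.8 N down at 1.9 m → arm 1.9 m, τ = 156.8 × 1.9 = 297.9 N·m counterclockwise.
Weight: 57 × 9.8 = 558.6 N down at 2.2 m → arm 1.6 m, τ = 558.6 × 1.6 = 893.8 N·m counterclockwise.
Bucket of sand: 7 × 9.8 = 68.6 N down at 0.72 m → arm 3.08 m, τ = 68.6 × 3.08 = 211.3 N·m counterclockwise.
Potted plant: 4.5 × 9.8 = 44.1 N down at 2.7 m → arm 1.1 m, τ = 44.1 × 1.1 = 48.51 N·m counterclockwise.
Net load moment about support B = 1452 N·m counterclockwise.
Reaction R at support A is upward at 0.49 m, arm 3.31 m → moment R × 3.31 clockwise.
Setting net torque to zero: R × 3.31 = 1452 → R = 439 N.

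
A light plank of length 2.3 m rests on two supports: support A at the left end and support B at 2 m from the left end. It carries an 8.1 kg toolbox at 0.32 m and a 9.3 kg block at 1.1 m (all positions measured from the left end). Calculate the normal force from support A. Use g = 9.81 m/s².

Sum moments about support B (its reaction then has zero moment arm).
Toolbox: 8.1 × 9.81 = 79.46 N down at 0.32 m → arm 1.68 m, τ = 79.46 × 1.68 = 133.5 N·m counterclockwise.
Block: 9.3 × 9.81 = 91.23 N down at 1.1 m → arm 0.9 m, τ = 91.23 × 0.9 = 82.11 N·m counterclockwise.
Net load moment about support B = 215.6 N·m counterclockwise.
Reaction R at support A is upward at 0 m, arm 2 m → moment R × 2 clockwise.
Στ = 0 ⇒ R × 2 = 215.6 ⇒ R = 108 N.

R_A ≈ 108 N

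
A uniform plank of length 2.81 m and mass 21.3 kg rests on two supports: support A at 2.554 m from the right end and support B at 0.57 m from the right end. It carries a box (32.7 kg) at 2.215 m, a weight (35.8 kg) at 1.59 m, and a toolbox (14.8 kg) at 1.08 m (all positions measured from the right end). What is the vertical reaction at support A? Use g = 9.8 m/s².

Take moments about support B.
Beam weight: 21.3 × 9.8 = 208.7 N down at 1.405 m → arm 0.835 m, τ = 208.7 × 0.835 = 174.3 N·m counterclockwise.
Box: 32.7 × 9.8 = 320.5 N down at 2.215 m → arm 1.645 m, τ = 320.5 × 1.645 = 527.2 N·m counterclockwise.
Weight: 35.8 × 9.8 = 350.8 N down at 1.59 m → arm 1.02 m, τ = 350.8 × 1.02 = 357.8 N·m counterclockwise.
Toolbox: 14.8 × 9.8 = 145 N down at 1.08 m → arm 0.51 m, τ = 145 × 0.51 = 73.95 N·m counterclockwise.
Net load moment about support B = 1133 N·m counterclockwise.
Reaction R at support A is upward at 2.554 m, arm 1.984 m → moment R × 1.984 clockwise.
Στ = 0 ⇒ R × 1.984 = 1133 ⇒ R = 571 N.

R_A ≈ 571 N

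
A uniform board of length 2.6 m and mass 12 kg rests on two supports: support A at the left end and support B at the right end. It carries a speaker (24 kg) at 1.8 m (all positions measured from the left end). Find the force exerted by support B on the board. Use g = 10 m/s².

About support A:
Beam weight: 12 × 10 = 120 N down at 1.3 m → arm 1.3 m, τ = 120 × 1.3 = 156 N·m clockwise.
Speaker: 24 × 10 = 240 N down at 1.8 m → arm 1.8 m, τ = 240 × 1.8 = 432 N·m clockwise.
Net load moment about support A = 588 N·m clockwise.
Reaction R at support B is upward at 2.6 m, arm 2.6 m → moment R × 2.6 counterclockwise.
For rotational equilibrium, R × 2.6 = 588, so R = 226 N.

R_B ≈ 226 N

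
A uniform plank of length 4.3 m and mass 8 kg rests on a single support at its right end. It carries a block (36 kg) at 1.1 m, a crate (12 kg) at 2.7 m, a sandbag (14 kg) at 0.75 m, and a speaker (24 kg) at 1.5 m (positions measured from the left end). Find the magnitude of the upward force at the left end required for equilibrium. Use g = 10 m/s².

F ≈ 624 N

Take moments about the right end.
Beam weight: 8 × 10 = 80 N down at 2.15 m → arm 2.15 m, τ = 80 × 2.15 = 172 N·m counterclockwise.
Block: 36 × 10 = 360 N down at 1.1 m → arm 3.2 m, τ = 360 × 3.2 = 1152 N·m counterclockwise.
Crate: 12 × 10 = 120 N down at 2.7 m → arm 1.6 m, τ = 120 × 1.6 = 192 N·m counterclockwise.
Sandbag: 14 × 10 = 140 N down at 0.75 m → arm 3.55 m, τ = 140 × 3.55 = 497 N·m counterclockwise.
Speaker: 24 × 10 = 240 N down at 1.5 m → arm 2.8 m, τ = 240 × 2.8 = 672 N·m counterclockwise.
Net moment of the loads = 2685 N·m counterclockwise.
The upward force F acts at the left end, arm 4.3 m, giving F × 4.3 clockwise.
For rotational equilibrium, F × 4.3 = 2685, so F = 2685 / 4.3 = 624 N.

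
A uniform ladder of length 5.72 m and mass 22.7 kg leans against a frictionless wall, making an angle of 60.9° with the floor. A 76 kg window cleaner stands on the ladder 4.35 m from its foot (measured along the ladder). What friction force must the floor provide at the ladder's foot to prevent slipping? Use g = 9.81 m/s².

Taking torques about the foot of the ladder:
Ladder weight 22.7×9.81 = 222.7 N acts at 2.86 m along the ladder; its horizontal arm is 2.86·cos60.9° = 1.391 m → τ = 309.8 N·m clockwise.
Window cleaner: 76×9.81 = 745.6 N at 4.35 m → arm 2.116 m → τ = 1578 N·m clockwise.
Wall normal N acts horizontally at the top; its moment arm is the height L sinθ = 5.72·sin60.9° = 4.998 m, counterclockwise.
For rotational equilibrium, N × 4.998 = 1888, so N = 378 N.
ΣFx = 0: friction at the foot balances the wall's push, so f = N_wall = 378 N.

f ≈ 378 N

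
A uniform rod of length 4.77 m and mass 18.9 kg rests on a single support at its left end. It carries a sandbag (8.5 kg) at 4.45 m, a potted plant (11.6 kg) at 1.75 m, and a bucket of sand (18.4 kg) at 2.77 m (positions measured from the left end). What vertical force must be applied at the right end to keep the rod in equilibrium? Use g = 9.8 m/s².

F ≈ 317 N

Taking torques about the left end:
Beam weight: 18.9 × 9.8 = 185.2 N down at 2.385 m → arm 2.385 m, τ = 185.2 × 2.385 = 441.7 N·m clockwise.
Sandbag: 8.5 × 9.8 = 83.3 N down at 4.45 m → arm 4.45 m, τ = 83.3 × 4.45 = 370.7 N·m clockwise.
Potted plant: 11.6 × 9.8 = 113.7 N down at 1.75 m → arm 1.75 m, τ = 113.7 × 1.75 = 199 N·m clockwise.
Bucket of sand: 18.4 × 9.8 = 180.3 N down at 2.77 m → arm 2.77 m, τ = 180.3 × 2.77 = 499.4 N·m clockwise.
Net moment of the loads = 1511 N·m clockwise.
The upward force F acts at the right end, arm 4.77 m, giving F × 4.77 counterclockwise.
Στ = 0 ⇒ F × 4.77 = 1511 ⇒ F = 1511 / 4.77 = 317 N.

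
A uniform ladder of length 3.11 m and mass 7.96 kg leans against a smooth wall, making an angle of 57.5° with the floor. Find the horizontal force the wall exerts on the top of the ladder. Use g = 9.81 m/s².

Sum moments about the foot of the ladder (the floor normal and friction both act there and drop out).
Ladder weight 7.96×9.81 = 78.09 N acts at 1.555 m along the ladder; its horizontal arm is 1.555·cos57.5° = 0.8355 m → τ = 65.24 N·m clockwise.
Wall normal N acts horizontally at the top; its moment arm is the height L sinθ = 3.11·sin57.5° = 2.623 m, counterclockwise.
Balancing moments: N × 2.623 = 65.24, giving N = 24.9 N.

N_wall ≈ 24.9 N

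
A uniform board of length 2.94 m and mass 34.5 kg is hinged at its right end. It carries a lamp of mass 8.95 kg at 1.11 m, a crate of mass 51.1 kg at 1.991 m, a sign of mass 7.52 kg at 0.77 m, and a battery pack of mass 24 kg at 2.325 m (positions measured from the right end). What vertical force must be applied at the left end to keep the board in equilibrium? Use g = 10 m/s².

F ≈ 762 N

Sum moments about the right end (the unknown pivot reaction has zero arm there).
Beam weight: 34.5 × 10 = 345 N down at 1.47 m → arm 1.47 m, τ = 345 × 1.47 = 507.1 N·m counterclockwise.
Lamp: 8.95 × 10 = 89.5 N down at 1.11 m → arm 1.11 m, τ = 89.5 × 1.11 = 99.35 N·m counterclockwise.
Crate: 51.1 × 10 = 511 N down at 1.991 m → arm 1.991 m, τ = 511 × 1.991 = 1017 N·m counterclockwise.
Sign: 7.52 × 10 = 75.2 N down at 0.77 m → arm 0.77 m, τ = 75.2 × 0.77 = 57.9 N·m counterclockwise.
Battery pack: 24 × 10 = 240 N down at 2.325 m → arm 2.325 m, τ = 240 × 2.325 = 558 N·m counterclockwise.
Net moment of the loads = 2239 N·m counterclockwise.
The upward force F acts at the left end, arm 2.94 m, giving F × 2.94 clockwise.
For rotational equilibrium, F × 2.94 = 2239, so F = 2239 / 2.94 = 762 N.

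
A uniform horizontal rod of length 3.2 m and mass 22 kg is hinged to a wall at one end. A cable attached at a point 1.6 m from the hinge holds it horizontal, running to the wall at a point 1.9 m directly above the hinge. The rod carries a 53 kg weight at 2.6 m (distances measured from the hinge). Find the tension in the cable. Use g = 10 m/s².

Choose the hinge as the axis so the unknown hinge reaction has zero arm there.
Beam weight: 22 × 10 = 220 N down at 1.6 m → arm 1.6 m, τ = 220 × 1.6 = 352 N·m clockwise.
Weight: 53 × 10 = 530 N down at 2.6 m → arm 2.6 m, τ = 530 × 2.6 = 1378 N·m clockwise.
Total clockwise load moment = 1730 N·m.
The cable tension T acts at 1.6 m; only its component perpendicular to the rod, T sinθ, produces torque. sinθ = h/√(h²+d²) = 1.9/√(1.9²+1.6²) = 0.7649.
Setting net torque to zero: T × 1.6 × 0.7649 = 1730 → T = 1730 / 1.224 = 1410 N.

T ≈ 1410 N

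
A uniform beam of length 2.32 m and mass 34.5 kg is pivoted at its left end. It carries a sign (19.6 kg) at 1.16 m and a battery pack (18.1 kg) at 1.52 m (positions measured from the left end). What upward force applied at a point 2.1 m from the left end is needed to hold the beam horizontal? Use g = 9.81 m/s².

F ≈ 422 N

About the left end:
Beam weight: 34.5 × 9.81 = 338.4 N down at 1.16 m → arm 1.16 m, τ = 338.4 × 1.16 = 392.5 N·m clockwise.
Sign: 19.6 × 9.81 = 192.3 N down at 1.16 m → arm 1.16 m, τ = 192.3 × 1.16 = 223.1 N·m clockwise.
Battery pack: 18.1 × 9.81 = 177.6 N down at 1.52 m → arm 1.52 m, τ = 177.6 × 1.52 = 270 N·m clockwise.
Net moment of the loads = 885.6 N·m clockwise.
The upward force F acts at a point 2.1 m from the left end, arm 2.1 m, giving F × 2.1 counterclockwise.
Setting net torque to zero: F × 2.1 = 885.6 → F = 885.6 / 2.1 = 422 N.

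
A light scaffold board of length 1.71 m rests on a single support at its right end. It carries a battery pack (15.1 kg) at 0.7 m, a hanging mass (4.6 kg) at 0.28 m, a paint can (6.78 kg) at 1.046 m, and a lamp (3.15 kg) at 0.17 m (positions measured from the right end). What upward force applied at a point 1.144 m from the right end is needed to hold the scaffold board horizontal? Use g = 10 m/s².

Take moments about the right end.
Battery pack: 15.1 × 10 = 151 N down at 0.7 m → arm 0.7 m, τ = 151 × 0.7 = 105.7 N·m counterclockwise.
Hanging mass: 4.6 × 10 = 46 N down at 0.28 m → arm 0.28 m, τ = 46 × 0.28 = 12.88 N·m counterclockwise.
Paint can: 6.78 × 10 = 67.8 N down at 1.046 m → arm 1.046 m, τ = 67.8 × 1.046 = 70.92 N·m counterclockwise.
Lamp: 3.15 × 10 = 31.5 N down at 0.17 m → arm 0.17 m, τ = 31.5 × 0.17 = 5.355 N·m counterclockwise.
Net moment of the loads = 194.9 N·m counterclockwise.
The upward force F acts at a point 1.144 m from the right end, arm 1.144 m, giving F × 1.144 clockwise.
Setting net torque to zero: F × 1.144 = 194.9 → F = 194.9 / 1.144 = 170 N.

F ≈ 170 N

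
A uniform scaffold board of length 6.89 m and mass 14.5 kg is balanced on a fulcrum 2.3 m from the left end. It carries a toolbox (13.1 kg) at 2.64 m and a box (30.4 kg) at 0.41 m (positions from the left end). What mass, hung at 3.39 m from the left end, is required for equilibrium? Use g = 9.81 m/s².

Take moments about the fulcrum (at 2.3 m from the left end).
Beam weight: 14.5 × 9.81 = 142.2 N down at 3.445 m → arm 1.145 m, τ = 142.2 × 1.145 = 162.8 N·m clockwise.
Toolbox: 13.1 × 9.81 = 128.5 N down at 2.64 m → arm 0.34 m, τ = 128.5 × 0.34 = 43.69 N·m clockwise.
Box: 30.4 × 9.81 = 298.2 N down at 0.41 m → arm 1.89 m, τ = 298.2 × 1.89 = 563.6 N·m counterclockwise.
Net moment of known loads = 357.1 N·m counterclockwise.
An unknown mass m at 3.39 m has arm 1.09 m; its moment is m·g·1.09 clockwise.
Balancing moments: m × 9.81 × 1.09 = 357.1, giving m = 357.1 / (9.81 × 1.09) = 33.4 kg.

m ≈ 33.4 kg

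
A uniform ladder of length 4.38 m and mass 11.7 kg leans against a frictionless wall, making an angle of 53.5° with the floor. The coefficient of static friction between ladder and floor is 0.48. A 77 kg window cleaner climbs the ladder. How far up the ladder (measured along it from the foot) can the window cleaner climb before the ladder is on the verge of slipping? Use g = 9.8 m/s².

Choose the foot of the ladder as the axis so the floor normal and friction both act there and drop out.
Ladder weight 11.7×9.8 = 114.7 N acts at 2.19 m along the ladder; its horizontal arm is 2.19·cos53.5° = 1.303 m → τ = 149.5 N·m clockwise.
Window cleaner weight 77×9.8 = 754.6 N at distance d → arm d·cos53.5° → τ = 754.6·d·0.5948 clockwise.
Wall normal N at the top has arm L sinθ = 3.521 m counterclockwise, so Στ = 0 gives N·3.521 = 149.5 + 448.8·d.
ΣFy = 0 ⇒ N_floor = 869.3 N, so the maximum friction is μ_s·N_floor = 0.48×869.3 = 417.3 N. ΣFx = 0 ⇒ N_wall = f, so at the slipping point N = 417.3 N.
Substituting: 417.3×3.521 = 149.5 + 448.8·d ⇒ d = (1469 − 149.5) / 448.8 = 2.94 m.

d ≈ 2.94 m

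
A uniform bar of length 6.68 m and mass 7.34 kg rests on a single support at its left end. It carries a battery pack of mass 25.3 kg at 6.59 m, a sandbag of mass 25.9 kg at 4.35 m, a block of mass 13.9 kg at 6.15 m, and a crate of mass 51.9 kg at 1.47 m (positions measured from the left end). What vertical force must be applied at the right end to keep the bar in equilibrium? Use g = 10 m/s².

Choose the left end as the axis so the unknown pivot reaction has zero arm there.
Beam weight: 7.34 × 10 = 73.4 N down at 3.34 m → arm 3.34 m, τ = 73.4 × 3.34 = 245.2 N·m clockwise.
Battery pack: 25.3 × 10 = 253 N down at 6.59 m → arm 6.59 m, τ = 253 × 6.59 = 1667 N·m clockwise.
Sandbag: 25.9 × 10 = 259 N down at 4.35 m → arm 4.35 m, τ = 259 × 4.35 = 1127 N·m clockwise.
Block: 13.9 × 10 = 139 N down at 6.15 m → arm 6.15 m, τ = 139 × 6.15 = 854.9 N·m clockwise.
Crate: 51.9 × 10 = 519 N down at 1.47 m → arm 1.47 m, τ = 519 × 1.47 = 762.9 N·m clockwise.
Net moment of the loads = 4657 N·m clockwise.
The upward force F acts at the right end, arm 6.68 m, giving F × 6.68 counterclockwise.
Setting net torque to zero: F × 6.68 = 4657 → F = 4657 / 6.68 = 697 N.

F ≈ 697 N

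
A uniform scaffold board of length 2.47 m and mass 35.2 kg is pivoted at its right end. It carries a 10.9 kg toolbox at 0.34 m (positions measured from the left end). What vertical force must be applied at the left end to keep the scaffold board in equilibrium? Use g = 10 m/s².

F ≈ 270 N

Taking torques about the right end:
Beam weight: 35.2 × 10 = 352 N down at 1.235 m → arm 1.235 m, τ = 352 × 1.235 = 434.7 N·m counterclockwise.
Toolbox: 10.9 × 10 = 109 N down at 0.34 m → arm 2.13 m, τ = 109 × 2.13 = 232.2 N·m counterclockwise.
Net moment of the loads = 666.9 N·m counterclockwise.
The upward force F acts at the left end, arm 2.47 m, giving F × 2.47 clockwise.
Balancing moments: F × 2.47 = 666.9, giving F = 666.9 / 2.47 = 270 N.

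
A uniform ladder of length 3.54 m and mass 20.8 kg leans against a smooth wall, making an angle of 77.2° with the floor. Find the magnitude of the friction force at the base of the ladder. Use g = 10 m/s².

f ≈ 23.6 N

Take moments about the foot of the ladder.
Ladder weight 20.8×10 = 208 N acts at 1.77 m along the ladder; its horizontal arm is 1.77·cos77.2° = 0.3921 m → τ = 81.56 N·m clockwise.
Wall normal N acts horizontally at the top; its moment arm is the height L sinθ = 3.54·sin77.2° = 3.452 m, counterclockwise.
For rotational equilibrium, N × 3.452 = 81.56, so N = 23.6 N.
ΣFx = 0: friction at the foot balances the wall's push, so f = N_wall = 23.6 N.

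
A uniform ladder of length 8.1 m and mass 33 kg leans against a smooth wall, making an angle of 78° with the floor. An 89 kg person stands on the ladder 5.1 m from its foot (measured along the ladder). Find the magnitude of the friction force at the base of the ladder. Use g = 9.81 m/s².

About the foot of the ladder:
Ladder weight 33×9.81 = 323.7 N acts at 4.05 m along the ladder; its horizontal arm is 4.05·cos78° = 0.842 m → τ = 272.6 N·m clockwise.
Person: 89×9.81 = 873.1 N at 5.1 m → arm 1.06 m → τ = 925.5 N·m clockwise.
Wall normal N acts horizontally at the top; its moment arm is the height L sinθ = 8.1·sin78° = 7.923 m, counterclockwise.
Balancing moments: N × 7.923 = 1198, giving N = 151 N.
ΣFx = 0: friction at the foot balances the wall's push, so f = N_wall = 151 N.

f ≈ 151 N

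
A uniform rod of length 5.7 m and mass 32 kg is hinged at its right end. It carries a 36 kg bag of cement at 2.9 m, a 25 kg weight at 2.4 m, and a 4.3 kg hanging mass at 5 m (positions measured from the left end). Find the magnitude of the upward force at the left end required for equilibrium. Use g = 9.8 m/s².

F ≈ 477 N

Sum moments about the right end (the unknown pivot reaction has zero arm there).
Beam weight: 32 × 9.8 = 313.6 N down at 2.85 m → arm 2.85 m, τ = 313.6 × 2.85 = 893.8 N·m counterclockwise.
Bag of cement: 36 × 9.8 = 352.8 N down at 2.9 m → arm 2.8 m, τ = 352.8 × 2.8 = 987.8 N·m counterclockwise.
Weight: 25 × 9.8 = 245 N down at 2.4 m → arm 3.3 m, τ = 245 × 3.3 = 808.5 N·m counterclockwise.
Hanging mass: 4.3 × 9.8 = 42.14 N down at 5 m → arm 0.7 m, τ = 42.14 × 0.7 = 29.5 N·m counterclockwise.
Net moment of the loads = 2720 N·m counterclockwise.
The upward force F acts at the left end, arm 5.7 m, giving F × 5.7 clockwise.
Balancing moments: F × 5.7 = 2720, giving F = 2720 / 5.7 = 477 N.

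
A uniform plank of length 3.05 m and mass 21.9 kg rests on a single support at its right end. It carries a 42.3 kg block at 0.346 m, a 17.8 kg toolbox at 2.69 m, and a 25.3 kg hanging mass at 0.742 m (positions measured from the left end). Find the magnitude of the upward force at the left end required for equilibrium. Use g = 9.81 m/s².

Taking torques about the right end:
Beam weight: 21.9 × 9.81 = 214.8 N down at 1.525 m → arm 1.525 m, τ = 214.8 × 1.525 = 327.6 N·m counterclockwise.
Block: 42.3 × 9.81 = 415 N down at 0.346 m → arm 2.704 m, τ = 415 × 2.704 = 1122 N·m counterclockwise.
Toolbox: 17.8 × 9.81 = 174.6 N down at 2.69 m → arm 0.36 m, τ = 174.6 × 0.36 = 62.86 N·m counterclockwise.
Hanging mass: 25.3 × 9.81 = 248.2 N down at 0.742 m → arm 2.308 m, τ = 248.2 × 2.308 = 572.8 N·m counterclockwise.
Net moment of the loads = 2085 N·m counterclockwise.
The upward force F acts at the left end, arm 3.05 m, giving F × 3.05 clockwise.
Setting net torque to zero: F × 3.05 = 2085 → F = 2085 / 3.05 = 684 N.

F ≈ 684 N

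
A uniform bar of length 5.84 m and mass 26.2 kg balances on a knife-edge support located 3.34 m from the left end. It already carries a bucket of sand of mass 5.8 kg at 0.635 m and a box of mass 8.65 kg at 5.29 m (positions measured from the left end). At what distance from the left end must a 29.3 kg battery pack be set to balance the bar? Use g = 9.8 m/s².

About the knife-edge support (at 3.34 m from the left end):
Beam weight: 26.2 × 9.8 = 256.8 N down at 2.92 m → arm 0.42 m, τ = 256.8 × 0.42 = 107.9 N·m counterclockwise.
Bucket of sand: 5.8 × 9.8 = 56.84 N down at 0.635 m → arm 2.705 m, τ = 56.84 × 2.705 = 153.8 N·m counterclockwise.
Box: 8.65 × 9.8 = 84.77 N down at 5.29 m → arm 1.95 m, τ = 84.77 × 1.95 = 165.3 N·m clockwise.
Net moment of existing loads = 96.4 N·m counterclockwise.
The battery pack weighs 29.3 × 9.8 = 287.1 N and must supply an equal clockwise moment, so its lever arm about the knife-edge support is 96.4 / 287.1 = 0.336 m.
That puts it at 3.34 + 0.336 = 3.68 m from the left end.

x ≈ 3.68 m from the left end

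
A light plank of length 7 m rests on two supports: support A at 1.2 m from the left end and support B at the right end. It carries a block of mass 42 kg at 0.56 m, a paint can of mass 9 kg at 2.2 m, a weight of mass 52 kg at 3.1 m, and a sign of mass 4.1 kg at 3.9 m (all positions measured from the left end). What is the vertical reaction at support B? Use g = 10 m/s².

R_B ≈ 159 N

Choose support A as the axis so its reaction then has zero moment arm.
Block: 42 × 10 = 420 N down at 0.56 m → arm 0.64 m, τ = 420 × 0.64 = 268.8 N·m counterclockwise.
Paint can: 9 × 10 = 90 N down at 2.2 m → arm 1 m, τ = 90 × 1 = 90 N·m clockwise.
Weight: 52 × 10 = 520 N down at 3.1 m → arm 1.9 m, τ = 520 × 1.9 = 988 N·m clockwise.
Sign: 4.1 × 10 = 41 N down at 3.9 m → arm 2.7 m, τ = 41 × 2.7 = 110.7 N·m clockwise.
Net load moment about support A = 919.9 N·m clockwise.
Reaction R at support B is upward at 7 m, arm 5.8 m → moment R × 5.8 counterclockwise.
Balancing moments: R × 5.8 = 919.9, giving R = 159 N.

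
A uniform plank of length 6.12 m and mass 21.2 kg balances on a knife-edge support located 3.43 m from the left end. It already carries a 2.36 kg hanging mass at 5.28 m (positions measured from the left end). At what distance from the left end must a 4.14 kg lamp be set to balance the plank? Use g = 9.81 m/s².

x ≈ 4.27 m from the left end

Taking torques about the knife-edge support (at 3.43 m from the left end):
Beam weight: 21.2 × 9.81 = 208 N down at 3.06 m → arm 0.37 m, τ = 208 × 0.37 = 76.96 N·m counterclockwise.
Hanging mass: 2.36 × 9.81 = 23.15 N down at 5.28 m → arm 1.85 m, τ = 23.15 × 1.85 = 42.83 N·m clockwise.
Net moment of existing loads = 34.13 N·m counterclockwise.
The lamp weighs 4.14 × 9.81 = 40.61 N and must supply an equal clockwise moment, so its lever arm about the knife-edge support is 34.13 / 40.61 = 0.84 m.
That puts it at 3.43 + 0.84 = 4.27 m from the left end.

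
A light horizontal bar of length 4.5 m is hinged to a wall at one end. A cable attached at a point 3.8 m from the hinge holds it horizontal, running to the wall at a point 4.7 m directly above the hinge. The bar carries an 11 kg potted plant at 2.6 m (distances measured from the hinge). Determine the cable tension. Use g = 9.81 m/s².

T ≈ 94.9 N

Take moments about the hinge.
Potted plant: 11 × 9.81 = 107.9 N down at 2.6 m → arm 2.6 m, τ = 107.9 × 2.6 = 280.5 N·m clockwise.
Total clockwise load moment = 280.5 N·m.
The cable tension T acts at 3.8 m; only its component perpendicular to the bar, T sinθ, produces torque. sinθ = h/√(h²+d²) = 4.7/√(4.7²+3.8²) = 0.7776.
Στ = 0 ⇒ T × 3.8 × 0.7776 = 280.5 ⇒ T = 280.5 / 2.955 = 94.9 N.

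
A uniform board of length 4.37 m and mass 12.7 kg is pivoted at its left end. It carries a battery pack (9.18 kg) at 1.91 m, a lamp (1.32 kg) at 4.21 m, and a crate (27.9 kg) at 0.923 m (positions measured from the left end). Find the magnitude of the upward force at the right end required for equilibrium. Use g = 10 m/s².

Take moments about the left end.
Beam weight: 12.7 × 10 = 127 N down at 2.185 m → arm 2.185 m, τ = 127 × 2.185 = 277.5 N·m clockwise.
Battery pack: 9.18 × 10 = 91.8 N down at 1.91 m → arm 1.91 m, τ = 91.8 × 1.91 = 175.3 N·m clockwise.
Lamp: 1.32 × 10 = 13.2 N down at 4.21 m → arm 4.21 m, τ = 13.2 × 4.21 = 55.57 N·m clockwise.
Crate: 27.9 × 10 = 279 N down at 0.923 m → arm 0.923 m, τ = 279 × 0.923 = 257.5 N·m clockwise.
Net moment of the loads = 765.9 N·m clockwise.
The upward force F acts at the right end, arm 4.37 m, giving F × 4.37 counterclockwise.
Balancing moments: F × 4.37 = 765.9, giving F = 765.9 / 4.37 = 175 N.

F ≈ 175 N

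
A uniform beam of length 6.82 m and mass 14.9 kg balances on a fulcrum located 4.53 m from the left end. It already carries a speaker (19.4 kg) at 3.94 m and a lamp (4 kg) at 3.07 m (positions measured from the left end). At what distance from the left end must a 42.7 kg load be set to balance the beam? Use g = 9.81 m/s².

x ≈ 5.33 m from the left end

About the fulcrum (at 4.53 m from the left end):
Beam weight: 14.9 × 9.81 = 146.2 N down at 3.41 m → arm 1.12 m, τ = 146.2 × 1.12 = 163.7 N·m counterclockwise.
Speaker: 19.4 × 9.81 = 190.3 N down at 3.94 m → arm 0.59 m, τ = 190.3 × 0.59 = 112.3 N·m counterclockwise.
Lamp: 4 × 9.81 = 39.24 N down at 3.07 m → arm 1.46 m, τ = 39.24 × 1.46 = 57.29 N·m counterclockwise.
Net moment of existing loads = 333.3 N·m counterclockwise.
The load weighs 42.7 × 9.81 = 418.9 N and must supply an equal clockwise moment, so its lever arm about the fulcrum is 333.3 / 418.9 = 0.796 m.
That puts it at 4.53 + 0.796 = 5.33 m from the left end.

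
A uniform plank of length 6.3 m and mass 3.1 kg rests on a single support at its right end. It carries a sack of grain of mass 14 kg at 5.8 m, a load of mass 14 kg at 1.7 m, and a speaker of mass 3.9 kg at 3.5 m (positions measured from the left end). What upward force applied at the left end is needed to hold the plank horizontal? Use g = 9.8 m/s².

Taking torques about the right end:
Beam weight: 3.1 × 9.8 = 30.38 N down at 3.15 m → arm 3.15 m, τ = 30.38 × 3.15 = 95.7 N·m counterclockwise.
Sack of grain: 14 × 9.8 = 137.2 N down at 5.8 m → arm 0.5 m, τ = 137.2 × 0.5 = 68.6 N·m counterclockwise.
Load: 14 × 9.8 = 137.2 N down at 1.7 m → arm 4.6 m, τ = 137.2 × 4.6 = 631.1 N·m counterclockwise.
Speaker: 3.9 × 9.8 = 38.22 N down at 3.5 m → arm 2.8 m, τ = 38.22 × 2.8 = 107 N·m counterclockwise.
Net moment of the loads = 902.4 N·m counterclockwise.
The upward force F acts at the left end, arm 6.3 m, giving F × 6.3 clockwise.
For rotational equilibrium, F × 6.3 = 902.4, so F = 902.4 / 6.3 = 143 N.

F ≈ 143 N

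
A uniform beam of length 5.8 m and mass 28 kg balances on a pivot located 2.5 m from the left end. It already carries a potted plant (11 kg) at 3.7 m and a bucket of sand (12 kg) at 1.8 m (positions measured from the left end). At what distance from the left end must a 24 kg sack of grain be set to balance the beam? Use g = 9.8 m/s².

Sum moments about the pivot (at 2.5 m from the left end) (the support reaction has zero arm there).
Beam weight: 28 × 9.8 = 274.4 N down at 2.9 m → arm 0.4 m, τ = 274.4 × 0.4 = 109.8 N·m clockwise.
Potted plant: 11 × 9.8 = 107.8 N down at 3.7 m → arm 1.2 m, τ = 107.8 × 1.2 = 129.4 N·m clockwise.
Bucket of sand: 12 × 9.8 = 117.6 N down at 1.8 m → arm 0.7 m, τ = 117.6 × 0.7 = 82.32 N·m counterclockwise.
Net moment of existing loads = 156.9 N·m clockwise.
The sack of grain weighs 24 × 9.8 = 235.2 N and must supply an equal counterclockwise moment, so its lever arm about the pivot is 156.9 / 235.2 = 0.667 m.
That puts it at 2.5 − 0.667 = 1.83 m from the left end.

x ≈ 1.83 m from the left end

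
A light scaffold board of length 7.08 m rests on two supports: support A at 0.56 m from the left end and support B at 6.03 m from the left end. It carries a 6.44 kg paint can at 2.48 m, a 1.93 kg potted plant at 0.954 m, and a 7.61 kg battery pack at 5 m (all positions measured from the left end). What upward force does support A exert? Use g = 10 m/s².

R_A ≈ 74 N

Taking torques about support B:
Paint can: 6.44 × 10 = 64.4 N down at 2.48 m → arm 3.55 m, τ = 64.4 × 3.55 = 228.6 N·m counterclockwise.
Potted plant: 1.93 × 10 = 19.3 N down at 0.954 m → arm 5.076 m, τ = 19.3 × 5.076 = 97.97 N·m counterclockwise.
Battery pack: 7.61 × 10 = 76.1 N down at 5 m → arm 1.03 m, τ = 76.1 × 1.03 = 78.38 N·m counterclockwise.
Net load moment about support B = 404.9 N·m counterclockwise.
Reaction R at support A is upward at 0.56 m, arm 5.47 m → moment R × 5.47 clockwise.
For rotational equilibrium, R × 5.47 = 404.9, so R = 74 N.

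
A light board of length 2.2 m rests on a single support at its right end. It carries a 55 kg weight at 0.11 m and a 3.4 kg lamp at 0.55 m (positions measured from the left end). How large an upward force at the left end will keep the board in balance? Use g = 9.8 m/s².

Choose the right end as the axis so the unknown pivot reaction has zero arm there.
Weight: 55 × 9.8 = 539 N down at 0.11 m → arm 2.09 m, τ = 539 × 2.09 = 1127 N·m counterclockwise.
Lamp: 3.4 × 9.8 = 33.32 N down at 0.55 m → arm 1.65 m, τ = 33.32 × 1.65 = 54.98 N·m counterclockwise.
Net moment of the loads = 1182 N·m counterclockwise.
The upward force F acts at the left end, arm 2.2 m, giving F × 2.2 clockwise.
Στ = 0 ⇒ F × 2.2 = 1182 ⇒ F = 1182 / 2.2 = 537 N.

F ≈ 537 N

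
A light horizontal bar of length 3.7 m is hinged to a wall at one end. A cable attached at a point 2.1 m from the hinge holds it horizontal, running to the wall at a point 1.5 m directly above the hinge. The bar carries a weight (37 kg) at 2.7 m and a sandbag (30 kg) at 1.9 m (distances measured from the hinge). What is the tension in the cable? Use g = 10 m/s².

T ≈ 1290 N

Sum moments about the hinge (the unknown hinge reaction has zero arm there).
Weight: 37 × 10 = 370 N down at 2.7 m → arm 2.7 m, τ = 370 × 2.7 = 999 N·m clockwise.
Sandbag: 30 × 10 = 300 N down at 1.9 m → arm 1.9 m, τ = 300 × 1.9 = 570 N·m clockwise.
Total clockwise load moment = 1569 N·m.
The cable tension T acts at 2.1 m; only its component perpendicular to the bar, T sinθ, produces torque. sinθ = h/√(h²+d²) = 1.5/√(1.5²+2.1²) = 0.5812.
For rotational equilibrium, T × 2.1 × 0.5812 = 1569, so T = 1569 / 1.221 = 1290 N.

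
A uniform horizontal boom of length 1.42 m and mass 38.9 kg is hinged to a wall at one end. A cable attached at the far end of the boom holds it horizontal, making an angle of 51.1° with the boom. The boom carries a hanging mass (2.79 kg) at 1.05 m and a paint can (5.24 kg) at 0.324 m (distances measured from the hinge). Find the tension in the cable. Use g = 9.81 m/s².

Take moments about the hinge.
Beam weight: 38.9 × 9.81 = 381.6 N down at 0.71 m → arm 0.71 m, τ = 381.6 × 0.71 = 270.9 N·m clockwise.
Hanging mass: 2.79 × 9.81 = 27.37 N down at 1.05 m → arm 1.05 m, τ = 27.37 × 1.05 = 28.74 N·m clockwise.
Paint can: 5.24 × 9.81 = 51.4 N down at 0.324 m → arm 0.324 m, τ = 51.4 × 0.324 = 16.65 N·m clockwise.
Total clockwise load moment = 316.3 N·m.
The cable tension T acts at 1.42 m; only its component perpendicular to the boom, T sinθ, produces torque. sin 51.1° = 0.7782.
Balancing moments: T × 1.42 × 0.7782 = 316.3, giving T = 316.3 / 1.105 = 286 N.

T ≈ 286 N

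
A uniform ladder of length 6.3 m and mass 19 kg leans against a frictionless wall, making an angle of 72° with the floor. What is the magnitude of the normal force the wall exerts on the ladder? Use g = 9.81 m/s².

N_wall ≈ 30.3 N

Sum moments about the foot of the ladder (the floor normal and friction both act there and drop out).
Ladder weight 19×9.81 = 186.4 N acts at 3.15 m along the ladder; its horizontal arm is 3.15·cos72° = 0.9734 m → τ = 181.4 N·m clockwise.
Wall normal N acts horizontally at the top; its moment arm is the height L sinθ = 6.3·sin72° = 5.992 m, counterclockwise.
Setting net torque to zero: N × 5.992 = 181.4 → N = 30.3 N.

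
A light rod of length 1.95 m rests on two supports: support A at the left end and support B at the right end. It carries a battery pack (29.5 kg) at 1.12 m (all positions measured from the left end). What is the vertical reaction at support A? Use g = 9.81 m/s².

R_A ≈ 123 N

Sum moments about support B (its reaction then has zero moment arm).
Battery pack: 29.5 × 9.81 = 289.4 N down at 1.12 m → arm 0.83 m, τ = 289.4 × 0.83 = 240.2 N·m counterclockwise.
Net load moment about support B = 240.2 N·m counterclockwise.
Reaction R at support A is upward at 0 m, arm 1.95 m → moment R × 1.95 clockwise.
Setting net torque to zero: R × 1.95 = 240.2 → R = 123 N.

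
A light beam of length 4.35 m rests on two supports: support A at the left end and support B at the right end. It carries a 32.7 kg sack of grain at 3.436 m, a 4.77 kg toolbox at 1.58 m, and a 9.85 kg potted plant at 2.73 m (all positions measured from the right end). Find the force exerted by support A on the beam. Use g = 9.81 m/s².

About support B:
Sack of grain: 32.7 × 9.81 = 320.8 N down at 3.436 m → arm 3.436 m, τ = 320.8 × 3.436 = 1102 N·m counterclockwise.
Toolbox: 4.77 × 9.81 = 46.79 N down at 1.58 m → arm 1.58 m, τ = 46.79 × 1.58 = 73.93 N·m counterclockwise.
Potted plant: 9.85 × 9.81 = 96.63 N down at 2.73 m → arm 2.73 m, τ = 96.63 × 2.73 = 263.8 N·m counterclockwise.
Net load moment about support B = 1440 N·m counterclockwise.
Reaction R at support A is upward at 4.35 m, arm 4.35 m → moment R × 4.35 clockwise.
For rotational equilibrium, R × 4.35 = 1440, so R = 331 N.

R_A ≈ 331 N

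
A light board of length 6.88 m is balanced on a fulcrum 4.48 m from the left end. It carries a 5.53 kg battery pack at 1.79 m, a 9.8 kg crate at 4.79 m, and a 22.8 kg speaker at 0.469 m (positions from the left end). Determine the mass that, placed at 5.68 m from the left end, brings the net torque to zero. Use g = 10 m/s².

About the fulcrum (at 4.48 m from the left end):
Battery pack: 5.53 × 10 = 55.3 N down at 1.79 m → arm 2.69 m, τ = 55.3 × 2.69 = 148.8 N·m counterclockwise.
Crate: 9.8 × 10 = 98 N down at 4.79 m → arm 0.31 m, τ = 98 × 0.31 = 30.38 N·m clockwise.
Speaker: 22.8 × 10 = 228 N down at 0.469 m → arm 4.011 m, τ = 228 × 4.011 = 914.5 N·m counterclockwise.
Net moment of known loads = 1033 N·m counterclockwise.
An unknown mass m at 5.68 m has arm 1.2 m; its moment is m·g·1.2 clockwise.
Balancing moments: m × 10 × 1.2 = 1033, giving m = 1033 / (10 × 1.2) = 86.1 kg.

m ≈ 86.1 kg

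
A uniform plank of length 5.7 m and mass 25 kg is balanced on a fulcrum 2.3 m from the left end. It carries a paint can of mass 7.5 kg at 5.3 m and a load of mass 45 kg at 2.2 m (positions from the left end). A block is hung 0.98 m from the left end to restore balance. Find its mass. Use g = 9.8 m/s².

Taking torques about the fulcrum (at 2.3 m from the left end):
Beam weight: 25 × 9.8 = 245 N down at 2.85 m → arm 0.55 m, τ = 245 × 0.55 = 134.8 N·m clockwise.
Paint can: 7.5 × 9.8 = 73.5 N down at 5.3 m → arm 3 m, τ = 73.5 × 3 = 220.5 N·m clockwise.
Load: 45 × 9.8 = 441 N down at 2.2 m → arm 0.1 m, τ = 441 × 0.1 = 44.1 N·m counterclockwise.
Net moment of known loads = 311.2 N·m clockwise.
An unknown mass m at 0.98 m has arm 1.32 m; its moment is m·g·1.32 counterclockwise.
Setting net torque to zero: m × 9.8 × 1.32 = 311.2 → m = 311.2 / (9.8 × 1.32) = 24.1 kg.

m ≈ 24.1 kg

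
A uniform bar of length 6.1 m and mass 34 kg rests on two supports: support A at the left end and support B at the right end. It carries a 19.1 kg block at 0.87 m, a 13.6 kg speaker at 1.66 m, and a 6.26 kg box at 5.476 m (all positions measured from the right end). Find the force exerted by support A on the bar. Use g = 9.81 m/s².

About support B:
Beam weight: 34 × 9.81 = 333.5 N down at 3.05 m → arm 3.05 m, τ = 333.5 × 3.05 = 1017 N·m counterclockwise.
Block: 19.1 × 9.81 = 187.4 N down at 0.87 m → arm 0.87 m, τ = 187.4 × 0.87 = 163 N·m counterclockwise.
Speaker: 13.6 × 9.81 = 133.4 N down at 1.66 m → arm 1.66 m, τ = 133.4 × 1.66 = 221.4 N·m counterclockwise.
Box: 6.26 × 9.81 = 61.41 N down at 5.476 m → arm 5.476 m, τ = 61.41 × 5.476 = 336.3 N·m counterclockwise.
Net load moment about support B = 1738 N·m counterclockwise.
Reaction R at support A is upward at 6.1 m, arm 6.1 m → moment R × 6.1 clockwise.
Setting net torque to zero: R × 6.1 = 1738 → R = 285 N.

R_A ≈ 285 N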